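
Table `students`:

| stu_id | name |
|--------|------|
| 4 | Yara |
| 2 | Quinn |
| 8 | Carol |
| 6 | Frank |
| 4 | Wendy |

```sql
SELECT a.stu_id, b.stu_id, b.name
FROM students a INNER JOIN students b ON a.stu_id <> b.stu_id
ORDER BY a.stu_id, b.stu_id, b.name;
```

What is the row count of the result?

18

INNER JOIN keeps only pairs where the ON condition holds.
Matching on a.stu_id <> b.stu_id.
- a[0] stu_id=4 → 3 match(es) in b → 3 row(s).
- a[1] stu_id=2 → 4 match(es) in b → 4 row(s).
- a[2] stu_id=8 → 4 match(es) in b → 4 row(s).
- a[3] stu_id=6 → 4 match(es) in b → 4 row(s).
- a[4] stu_id=4 → 3 match(es) in b → 3 row(s).
Total: 18 rows.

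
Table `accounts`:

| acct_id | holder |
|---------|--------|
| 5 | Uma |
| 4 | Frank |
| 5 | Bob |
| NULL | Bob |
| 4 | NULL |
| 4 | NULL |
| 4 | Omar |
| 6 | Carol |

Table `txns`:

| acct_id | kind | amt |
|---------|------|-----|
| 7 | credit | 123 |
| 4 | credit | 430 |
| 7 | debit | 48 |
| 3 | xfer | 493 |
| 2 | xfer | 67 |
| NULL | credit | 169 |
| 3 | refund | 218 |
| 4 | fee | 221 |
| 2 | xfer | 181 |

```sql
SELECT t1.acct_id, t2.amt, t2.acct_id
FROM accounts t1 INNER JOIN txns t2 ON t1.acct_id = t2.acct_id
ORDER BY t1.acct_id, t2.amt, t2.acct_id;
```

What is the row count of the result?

8

INNER JOIN keeps only pairs where the ON condition holds.
Matching on t1.acct_id = t2.acct_id. A NULL in a compared column never satisfies the condition.
Matched pairs: 8.
Total: 8 rows.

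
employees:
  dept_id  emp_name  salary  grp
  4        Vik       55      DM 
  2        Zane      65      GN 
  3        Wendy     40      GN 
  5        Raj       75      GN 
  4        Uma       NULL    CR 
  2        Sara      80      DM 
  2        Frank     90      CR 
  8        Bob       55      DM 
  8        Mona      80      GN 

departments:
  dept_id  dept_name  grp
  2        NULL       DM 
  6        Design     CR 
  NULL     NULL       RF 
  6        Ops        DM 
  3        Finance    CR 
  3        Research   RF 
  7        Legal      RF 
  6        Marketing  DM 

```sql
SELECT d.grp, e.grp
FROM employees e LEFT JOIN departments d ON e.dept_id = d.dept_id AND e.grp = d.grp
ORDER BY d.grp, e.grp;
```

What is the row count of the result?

LEFT JOIN keeps every row from `employees`; unmatched rows get NULL for `departments`'s columns.
Matching on e.dept_id = d.dept_id AND e.grp = d.grp. A NULL in a compared column never satisfies the condition.
Matched pairs: 1; unmatched e rows kept: 8.
Total: 1 matched + 8 padded = 9 rows.

9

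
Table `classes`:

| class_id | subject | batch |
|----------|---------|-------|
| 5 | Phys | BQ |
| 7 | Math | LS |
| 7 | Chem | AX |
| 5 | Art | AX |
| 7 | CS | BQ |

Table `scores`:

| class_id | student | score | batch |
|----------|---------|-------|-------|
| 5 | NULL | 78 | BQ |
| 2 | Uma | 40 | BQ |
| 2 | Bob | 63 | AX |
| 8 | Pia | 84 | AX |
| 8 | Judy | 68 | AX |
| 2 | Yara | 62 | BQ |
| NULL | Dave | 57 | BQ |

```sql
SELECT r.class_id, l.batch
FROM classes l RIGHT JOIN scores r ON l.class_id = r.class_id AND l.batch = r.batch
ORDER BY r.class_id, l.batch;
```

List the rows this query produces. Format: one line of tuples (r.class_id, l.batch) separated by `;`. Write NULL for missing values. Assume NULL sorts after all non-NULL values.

(2, NULL); (2, NULL); (2, NULL); (5, BQ); (8, NULL); (8, NULL); (NULL, NULL)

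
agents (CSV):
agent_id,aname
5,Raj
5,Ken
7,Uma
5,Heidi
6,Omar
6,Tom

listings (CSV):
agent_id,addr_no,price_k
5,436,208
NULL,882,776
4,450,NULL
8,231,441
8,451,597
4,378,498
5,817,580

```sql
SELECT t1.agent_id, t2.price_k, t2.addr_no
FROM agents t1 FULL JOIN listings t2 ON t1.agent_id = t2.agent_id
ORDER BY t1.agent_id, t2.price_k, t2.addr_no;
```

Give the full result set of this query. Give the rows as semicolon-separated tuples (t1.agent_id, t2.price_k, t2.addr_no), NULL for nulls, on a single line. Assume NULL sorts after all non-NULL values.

FULL OUTER JOIN keeps every row from both sides; unmatched rows get NULL for the other side's columns.
Matching on t1.agent_id = t2.agent_id. A NULL in a compared column never satisfies the condition.
- t1 (agent_id=5) pairs with 2 row(s) of t2.
- t1 (agent_id=5) pairs with 2 row(s) of t2.
- t1 (agent_id=7) has no partner → padded with NULL.
- t1 (agent_id=5) pairs with 2 row(s) of t2.
- t1 (agent_id=6) has no partner → padded with NULL.
- t1 (agent_id=6) has no partner → padded with NULL.
- 5 row(s) from t2 found no t1 partner → padded with NULL.

(5, 208, 436); (5, 208, 436); (5, 208, 436); (5, 580, 817); (5, 580, 817); (5, 580, 817); (6, NULL, NULL); (6, NULL, NULL); (7, NULL, NULL); (NULL, 441, 231); (NULL, 498, 378); (NULL, 597, 451); (NULL, 776, 882); (NULL, NULL, 450)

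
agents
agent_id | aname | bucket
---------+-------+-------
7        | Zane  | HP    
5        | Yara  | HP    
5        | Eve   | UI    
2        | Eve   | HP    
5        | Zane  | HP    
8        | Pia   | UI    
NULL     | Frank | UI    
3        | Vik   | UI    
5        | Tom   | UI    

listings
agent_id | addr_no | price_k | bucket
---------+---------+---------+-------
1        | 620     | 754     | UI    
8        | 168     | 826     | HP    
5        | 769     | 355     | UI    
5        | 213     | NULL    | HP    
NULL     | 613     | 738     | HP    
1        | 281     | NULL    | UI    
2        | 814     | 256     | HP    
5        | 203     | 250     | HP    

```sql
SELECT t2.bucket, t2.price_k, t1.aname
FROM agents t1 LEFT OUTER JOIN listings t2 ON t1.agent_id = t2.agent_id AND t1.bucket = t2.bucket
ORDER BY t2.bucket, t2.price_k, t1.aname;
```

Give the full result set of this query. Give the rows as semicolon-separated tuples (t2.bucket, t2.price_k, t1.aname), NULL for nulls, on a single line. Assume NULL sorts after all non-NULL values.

(HP, 250, Yara); (HP, 250, Zane); (HP, 256, Eve); (HP, NULL, Yara); (HP, NULL, Zane); (UI, 355, Eve); (UI, 355, Tom); (NULL, NULL, Frank); (NULL, NULL, Pia); (NULL, NULL, Vik); (NULL, NULL, Zane)

LEFT JOIN keeps every row from `agents`; unmatched rows get NULL for `listings`'s columns.
Matching on t1.agent_id = t2.agent_id AND t1.bucket = t2.bucket. A NULL in a compared column never satisfies the condition.
Matched pairs: 7; unmatched t1 rows kept: 4.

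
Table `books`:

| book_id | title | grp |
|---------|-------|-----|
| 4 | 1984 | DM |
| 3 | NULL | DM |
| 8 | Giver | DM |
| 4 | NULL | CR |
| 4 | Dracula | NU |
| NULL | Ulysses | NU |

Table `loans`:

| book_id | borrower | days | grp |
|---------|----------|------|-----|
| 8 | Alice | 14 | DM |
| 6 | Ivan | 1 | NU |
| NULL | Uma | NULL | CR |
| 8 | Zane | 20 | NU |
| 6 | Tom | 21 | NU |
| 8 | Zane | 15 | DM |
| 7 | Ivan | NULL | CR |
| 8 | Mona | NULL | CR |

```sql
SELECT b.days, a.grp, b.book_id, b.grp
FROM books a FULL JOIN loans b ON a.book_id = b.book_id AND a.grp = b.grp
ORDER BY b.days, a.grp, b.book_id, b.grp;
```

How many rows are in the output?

FULL OUTER JOIN keeps every row from both sides; unmatched rows get NULL for the other side's columns.
Matching on a.book_id = b.book_id AND a.grp = b.grp. A NULL in a compared column never satisfies the condition.
Matched pairs: 2; unmatched a rows kept: 5; unmatched b rows kept: 6.
Total: 2 matched + 11 padded = 13 rows.

13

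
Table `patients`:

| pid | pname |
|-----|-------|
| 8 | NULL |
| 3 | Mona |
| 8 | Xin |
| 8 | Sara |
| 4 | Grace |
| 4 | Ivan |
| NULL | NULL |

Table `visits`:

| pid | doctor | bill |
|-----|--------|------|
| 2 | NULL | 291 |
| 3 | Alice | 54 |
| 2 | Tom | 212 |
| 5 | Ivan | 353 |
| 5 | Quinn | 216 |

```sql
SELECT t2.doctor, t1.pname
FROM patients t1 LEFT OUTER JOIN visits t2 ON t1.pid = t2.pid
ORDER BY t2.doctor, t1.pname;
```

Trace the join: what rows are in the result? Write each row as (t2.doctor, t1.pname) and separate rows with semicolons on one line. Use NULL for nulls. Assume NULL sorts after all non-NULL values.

(Alice, Mona); (NULL, Grace); (NULL, Ivan); (NULL, Sara); (NULL, Xin); (NULL, NULL); (NULL, NULL)

LEFT JOIN keeps every row from `patients`; unmatched rows get NULL for `visits`'s columns.
Matching on t1.pid = t2.pid. A NULL in a compared column never satisfies the condition.
- t1 (pid=8) has no partner → padded with NULL.
- t1 (pid=3) pairs with 1 row(s) of t2.
- t1 (pid=8) has no partner → padded with NULL.
- t1 (pid=8) has no partner → padded with NULL.
- t1 (pid=4) has no partner → padded with NULL.
- t1 (pid=4) has no partner → padded with NULL.
- t1 (pid=NULL) has no partner → padded with NULL.
After projecting and ordering:
t2.doctor | t1.pname
Alice | Mona
NULL | Grace
NULL | Ivan
NULL | Sara
NULL | Xin
NULL | NULL
NULL | NULL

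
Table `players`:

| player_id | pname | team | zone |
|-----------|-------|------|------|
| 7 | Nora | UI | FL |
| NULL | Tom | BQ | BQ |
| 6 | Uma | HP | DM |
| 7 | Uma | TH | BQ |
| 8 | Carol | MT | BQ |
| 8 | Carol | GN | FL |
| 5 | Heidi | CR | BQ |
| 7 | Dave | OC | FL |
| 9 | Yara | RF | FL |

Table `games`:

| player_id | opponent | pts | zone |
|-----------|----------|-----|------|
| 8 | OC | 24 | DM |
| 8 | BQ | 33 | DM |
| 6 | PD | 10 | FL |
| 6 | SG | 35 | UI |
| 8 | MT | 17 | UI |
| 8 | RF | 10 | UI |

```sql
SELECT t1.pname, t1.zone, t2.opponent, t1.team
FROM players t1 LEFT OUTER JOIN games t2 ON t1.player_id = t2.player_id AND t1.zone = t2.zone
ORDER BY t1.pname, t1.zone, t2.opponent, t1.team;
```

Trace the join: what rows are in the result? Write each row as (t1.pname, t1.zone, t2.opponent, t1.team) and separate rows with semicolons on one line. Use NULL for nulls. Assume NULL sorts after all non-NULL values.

(Carol, BQ, NULL, MT); (Carol, FL, NULL, GN); (Dave, FL, NULL, OC); (Heidi, BQ, NULL, CR); (Nora, FL, NULL, UI); (Tom, BQ, NULL, BQ); (Uma, BQ, NULL, TH); (Uma, DM, NULL, HP); (Yara, FL, NULL, RF)

LEFT JOIN keeps every row from `players`; unmatched rows get NULL for `games`'s columns.
Matching on t1.player_id = t2.player_id AND t1.zone = t2.zone. A NULL in a compared column never satisfies the condition.
- t1 row (player_id=7, zone=FL): no match → kept, t2 columns NULL.
- t1 row (player_id=NULL, zone=BQ): no match → kept, t2 columns NULL.
- t1 row (player_id=6, zone=DM): no match → kept, t2 columns NULL.
- t1 row (player_id=7, zone=BQ): no match → kept, t2 columns NULL.
- t1 row (player_id=8, zone=BQ): no match → kept, t2 columns NULL.
- t1 row (player_id=8, zone=FL): no match → kept, t2 columns NULL.
- t1 row (player_id=5, zone=BQ): no match → kept, t2 columns NULL.
- t1 row (player_id=7, zone=FL): no match → kept, t2 columns NULL.
- t1 row (player_id=9, zone=FL): no match → kept, t2 columns NULL.
After projecting and ordering:
t1.pname | t1.zone | t2.opponent | t1.team
Carol | BQ | NULL | MT
Carol | FL | NULL | GN
Dave | FL | NULL | OC
Heidi | BQ | NULL | CR
Nora | FL | NULL | UI
Tom | BQ | NULL | BQ
Uma | BQ | NULL | TH
Uma | DM | NULL | HP
Yara | FL | NULL | RF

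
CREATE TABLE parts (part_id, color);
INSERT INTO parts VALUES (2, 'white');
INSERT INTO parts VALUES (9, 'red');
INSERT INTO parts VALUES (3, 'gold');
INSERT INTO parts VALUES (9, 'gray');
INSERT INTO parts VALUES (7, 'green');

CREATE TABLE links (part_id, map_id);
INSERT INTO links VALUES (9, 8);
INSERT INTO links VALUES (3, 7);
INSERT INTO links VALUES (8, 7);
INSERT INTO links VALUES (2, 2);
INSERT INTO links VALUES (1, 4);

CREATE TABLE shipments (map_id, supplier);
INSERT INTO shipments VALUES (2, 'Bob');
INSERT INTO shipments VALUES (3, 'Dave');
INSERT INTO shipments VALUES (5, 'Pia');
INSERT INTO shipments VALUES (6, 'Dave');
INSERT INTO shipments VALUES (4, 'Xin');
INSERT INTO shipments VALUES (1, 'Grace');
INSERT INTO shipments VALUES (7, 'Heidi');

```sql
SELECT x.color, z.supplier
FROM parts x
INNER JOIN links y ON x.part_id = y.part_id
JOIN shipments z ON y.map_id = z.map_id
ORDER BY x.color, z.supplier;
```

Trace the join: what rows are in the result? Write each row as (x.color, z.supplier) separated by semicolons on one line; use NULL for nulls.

(gold, Heidi); (white, Bob)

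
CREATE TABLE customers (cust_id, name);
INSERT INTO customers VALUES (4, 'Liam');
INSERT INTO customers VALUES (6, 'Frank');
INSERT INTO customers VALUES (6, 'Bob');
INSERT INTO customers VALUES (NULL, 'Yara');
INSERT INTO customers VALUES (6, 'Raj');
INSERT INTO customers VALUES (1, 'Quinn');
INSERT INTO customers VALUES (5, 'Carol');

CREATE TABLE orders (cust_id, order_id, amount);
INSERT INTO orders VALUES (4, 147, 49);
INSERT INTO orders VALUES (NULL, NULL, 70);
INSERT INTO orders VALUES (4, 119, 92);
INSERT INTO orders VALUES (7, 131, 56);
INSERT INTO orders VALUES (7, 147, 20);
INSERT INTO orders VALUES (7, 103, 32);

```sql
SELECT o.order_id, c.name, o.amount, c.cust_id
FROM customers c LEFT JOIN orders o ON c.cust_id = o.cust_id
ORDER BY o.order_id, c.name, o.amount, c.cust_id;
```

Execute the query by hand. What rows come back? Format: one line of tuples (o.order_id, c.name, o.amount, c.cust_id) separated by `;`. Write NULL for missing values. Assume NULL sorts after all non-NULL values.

LEFT JOIN keeps every row from `customers`; unmatched rows get NULL for `orders`'s columns.
Matching on c.cust_id = o.cust_id. A NULL in a compared column never satisfies the condition.
Matched pairs: 2; unmatched c rows kept: 6.

(119, Liam, 92, 4); (147, Liam, 49, 4); (NULL, Bob, NULL, 6); (NULL, Carol, NULL, 5); (NULL, Frank, NULL, 6); (NULL, Quinn, NULL, 1); (NULL, Raj, NULL, 6); (NULL, Yara, NULL, NULL)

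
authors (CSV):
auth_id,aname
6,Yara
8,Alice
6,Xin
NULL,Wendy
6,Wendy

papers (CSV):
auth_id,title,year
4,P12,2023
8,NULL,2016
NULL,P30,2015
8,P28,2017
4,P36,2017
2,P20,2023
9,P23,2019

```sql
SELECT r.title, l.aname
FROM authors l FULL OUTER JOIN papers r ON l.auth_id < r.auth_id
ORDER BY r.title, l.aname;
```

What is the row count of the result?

15

FULL OUTER JOIN keeps every row from both sides; unmatched rows get NULL for the other side's columns.
Matching on l.auth_id < r.auth_id. A NULL in a compared column never satisfies the condition.
- auth_id=6: 3 matching r row(s), so 3 row(s) emitted.
- auth_id=8: 1 matching r row(s), so 1 row(s) emitted.
- auth_id=6: 3 matching r row(s), so 3 row(s) emitted.
- auth_id=NULL: no r row matches, row kept with r columns NULL.
- auth_id=6: 3 matching r row(s), so 3 row(s) emitted.
- 4 row(s) from r found no l partner → padded with NULL.
Total: 10 matched + 5 padded = 15 rows.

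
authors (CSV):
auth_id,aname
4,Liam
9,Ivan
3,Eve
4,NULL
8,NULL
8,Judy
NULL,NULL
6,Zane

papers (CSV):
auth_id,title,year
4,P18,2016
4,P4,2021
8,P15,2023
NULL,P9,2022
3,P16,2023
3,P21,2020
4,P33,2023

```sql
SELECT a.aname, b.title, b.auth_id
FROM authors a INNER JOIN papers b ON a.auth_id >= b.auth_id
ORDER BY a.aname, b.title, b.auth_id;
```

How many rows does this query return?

35

INNER JOIN keeps only pairs where the ON condition holds.
Matching on a.auth_id >= b.auth_id. A NULL in a compared column never satisfies the condition.
- a (auth_id=4) pairs with 5 row(s) of b.
- a (auth_id=9) pairs with 6 row(s) of b.
- a (auth_id=3) pairs with 2 row(s) of b.
- a (auth_id=4) pairs with 5 row(s) of b.
- a (auth_id=8) pairs with 6 row(s) of b.
- a (auth_id=8) pairs with 6 row(s) of b.
- a (auth_id=NULL) has no partner → excluded.
- a (auth_id=6) pairs with 5 row(s) of b.
Total: 35 rows.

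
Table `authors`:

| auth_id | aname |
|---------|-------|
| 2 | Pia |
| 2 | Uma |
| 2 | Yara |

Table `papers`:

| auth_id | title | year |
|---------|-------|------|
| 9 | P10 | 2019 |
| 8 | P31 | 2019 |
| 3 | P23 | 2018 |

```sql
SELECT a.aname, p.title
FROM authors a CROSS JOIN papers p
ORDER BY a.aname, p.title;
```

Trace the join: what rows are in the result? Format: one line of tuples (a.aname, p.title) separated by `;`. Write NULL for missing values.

(Pia, P10); (Pia, P23); (Pia, P31); (Uma, P10); (Uma, P23); (Uma, P31); (Yara, P10); (Yara, P23); (Yara, P31)

CROSS JOIN pairs every row of `authors` with every row of `papers`: 3 × 3 = 9 rows.
After projecting and ordering:
a.aname | p.title
Pia | P10
Pia | P23
Pia | P31
Uma | P10
Uma | P23
Uma | P31
Yara | P10
Yara | P23
Yara | P31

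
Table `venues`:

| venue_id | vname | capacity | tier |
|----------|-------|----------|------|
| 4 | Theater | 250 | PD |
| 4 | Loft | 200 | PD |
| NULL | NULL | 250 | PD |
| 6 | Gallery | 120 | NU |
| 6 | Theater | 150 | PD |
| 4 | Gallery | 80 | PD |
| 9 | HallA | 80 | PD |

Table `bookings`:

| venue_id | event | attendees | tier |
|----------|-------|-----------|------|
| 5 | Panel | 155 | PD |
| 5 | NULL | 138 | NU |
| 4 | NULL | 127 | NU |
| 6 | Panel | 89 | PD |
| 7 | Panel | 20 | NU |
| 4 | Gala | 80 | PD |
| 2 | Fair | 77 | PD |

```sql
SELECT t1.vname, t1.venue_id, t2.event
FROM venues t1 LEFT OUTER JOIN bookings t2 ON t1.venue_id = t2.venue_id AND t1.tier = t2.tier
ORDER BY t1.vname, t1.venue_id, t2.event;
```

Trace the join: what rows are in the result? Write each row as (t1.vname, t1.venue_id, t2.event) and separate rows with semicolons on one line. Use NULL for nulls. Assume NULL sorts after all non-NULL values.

LEFT JOIN keeps every row from `venues`; unmatched rows get NULL for `bookings`'s columns.
Matching on t1.venue_id = t2.venue_id AND t1.tier = t2.tier. A NULL in a compared column never satisfies the condition.
Matched pairs: 4; unmatched t1 rows kept: 3.

(Gallery, 4, Gala); (Gallery, 6, NULL); (HallA, 9, NULL); (Loft, 4, Gala); (Theater, 4, Gala); (Theater, 6, Panel); (NULL, NULL, NULL)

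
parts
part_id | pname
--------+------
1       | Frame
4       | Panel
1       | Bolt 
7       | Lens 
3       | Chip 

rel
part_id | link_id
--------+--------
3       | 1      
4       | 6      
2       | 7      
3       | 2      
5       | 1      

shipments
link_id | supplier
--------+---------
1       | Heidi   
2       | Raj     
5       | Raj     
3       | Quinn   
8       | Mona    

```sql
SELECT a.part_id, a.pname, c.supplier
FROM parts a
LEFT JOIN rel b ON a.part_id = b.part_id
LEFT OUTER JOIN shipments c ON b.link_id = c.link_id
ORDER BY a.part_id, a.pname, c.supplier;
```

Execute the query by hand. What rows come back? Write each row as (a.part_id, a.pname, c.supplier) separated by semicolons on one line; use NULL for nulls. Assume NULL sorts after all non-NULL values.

(1, Bolt, NULL); (1, Frame, NULL); (3, Chip, Heidi); (3, Chip, Raj); (4, Panel, NULL); (7, Lens, NULL)

Evaluate left to right. First `parts a LEFT JOIN rel b` on part_id: 6 row(s).
Then LEFT JOIN `shipments c` on link_id: each of those 6 rows is kept; rows whose b.link_id has no match in c get NULL for c's columns.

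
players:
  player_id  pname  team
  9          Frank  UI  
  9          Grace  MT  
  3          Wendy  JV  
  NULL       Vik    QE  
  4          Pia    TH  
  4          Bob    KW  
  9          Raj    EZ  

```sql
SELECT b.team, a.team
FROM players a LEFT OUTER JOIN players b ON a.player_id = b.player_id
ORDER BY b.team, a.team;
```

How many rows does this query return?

LEFT JOIN keeps every row from `players a`; unmatched rows get NULL for `players b`'s columns.
Matching on a.player_id = b.player_id. A NULL in a compared column never satisfies the condition.
Matched pairs: 14; unmatched a rows kept: 1.
Total: 14 matched + 1 padded = 15 rows.

15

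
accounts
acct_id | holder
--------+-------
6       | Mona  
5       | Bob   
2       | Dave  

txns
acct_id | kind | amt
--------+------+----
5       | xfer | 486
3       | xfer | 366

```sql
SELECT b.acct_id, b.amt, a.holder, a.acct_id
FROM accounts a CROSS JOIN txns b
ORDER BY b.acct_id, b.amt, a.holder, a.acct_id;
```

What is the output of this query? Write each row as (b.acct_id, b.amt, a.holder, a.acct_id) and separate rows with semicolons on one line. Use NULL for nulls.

(3, 366, Bob, 5); (3, 366, Dave, 2); (3, 366, Mona, 6); (5, 486, Bob, 5); (5, 486, Dave, 2); (5, 486, Mona, 6)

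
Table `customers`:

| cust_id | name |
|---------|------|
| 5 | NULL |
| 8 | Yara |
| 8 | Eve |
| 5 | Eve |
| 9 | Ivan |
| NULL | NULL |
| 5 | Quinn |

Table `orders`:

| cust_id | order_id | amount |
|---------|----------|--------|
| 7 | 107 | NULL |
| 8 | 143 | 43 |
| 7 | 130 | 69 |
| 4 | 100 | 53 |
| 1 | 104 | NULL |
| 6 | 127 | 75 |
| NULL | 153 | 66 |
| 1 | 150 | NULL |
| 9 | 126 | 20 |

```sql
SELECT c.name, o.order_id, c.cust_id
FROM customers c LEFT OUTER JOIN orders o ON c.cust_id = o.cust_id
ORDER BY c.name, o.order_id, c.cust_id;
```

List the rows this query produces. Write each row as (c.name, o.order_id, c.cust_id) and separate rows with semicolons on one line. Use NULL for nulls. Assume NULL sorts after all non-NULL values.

LEFT JOIN keeps every row from `customers`; unmatched rows get NULL for `orders`'s columns.
Matching on c.cust_id = o.cust_id. A NULL in a compared column never satisfies the condition.
- c[0] cust_id=5 → no match; kept with NULLs on the o side.
- c[1] cust_id=8 → 1 match(es) in o → 1 row(s).
- c[2] cust_id=8 → 1 match(es) in o → 1 row(s).
- c[3] cust_id=5 → no match; kept with NULLs on the o side.
- c[4] cust_id=9 → 1 match(es) in o → 1 row(s).
- c[5] cust_id=NULL → no match; kept with NULLs on the o side.
- c[6] cust_id=5 → no match; kept with NULLs on the o side.
After projecting and ordering:
c.name | o.order_id | c.cust_id
Eve | 143 | 8
Eve | NULL | 5
Ivan | 126 | 9
Quinn | NULL | 5
Yara | 143 | 8
NULL | NULL | 5
NULL | NULL | NULL

(Eve, 143, 8); (Eve, NULL, 5); (Ivan, 126, 9); (Quinn, NULL, 5); (Yara, 143, 8); (NULL, NULL, 5); (NULL, NULL, NULL)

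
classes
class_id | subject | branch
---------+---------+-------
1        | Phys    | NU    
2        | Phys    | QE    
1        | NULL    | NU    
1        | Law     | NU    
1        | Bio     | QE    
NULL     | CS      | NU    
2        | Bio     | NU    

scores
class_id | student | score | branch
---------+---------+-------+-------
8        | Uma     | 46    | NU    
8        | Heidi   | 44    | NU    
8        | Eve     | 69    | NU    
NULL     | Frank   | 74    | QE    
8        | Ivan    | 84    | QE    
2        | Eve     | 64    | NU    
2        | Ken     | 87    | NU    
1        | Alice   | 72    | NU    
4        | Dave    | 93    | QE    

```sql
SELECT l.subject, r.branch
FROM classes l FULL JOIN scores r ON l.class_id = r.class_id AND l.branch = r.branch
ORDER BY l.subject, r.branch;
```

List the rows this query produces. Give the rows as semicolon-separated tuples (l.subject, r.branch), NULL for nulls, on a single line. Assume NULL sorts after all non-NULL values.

FULL OUTER JOIN keeps every row from both sides; unmatched rows get NULL for the other side's columns.
Matching on l.class_id = r.class_id AND l.branch = r.branch. A NULL in a compared column never satisfies the condition.
- l row (class_id=1, branch=NU): matches 1 r row(s) → 1 output row(s).
- l row (class_id=2, branch=QE): no match → kept, r columns NULL.
- l row (class_id=1, branch=NU): matches 1 r row(s) → 1 output row(s).
- l row (class_id=1, branch=NU): matches 1 r row(s) → 1 output row(s).
- l row (class_id=1, branch=QE): no match → kept, r columns NULL.
- l row (class_id=NULL, branch=NU): no match → kept, r columns NULL.
- l row (class_id=2, branch=NU): matches 2 r row(s) → 2 output row(s).
- plus 6 unmatched r row(s), each kept with NULL l columns.

(Bio, NU); (Bio, NU); (Bio, NULL); (CS, NULL); (Law, NU); (Phys, NU); (Phys, NULL); (NULL, NU); (NULL, NU); (NULL, NU); (NULL, NU); (NULL, QE); (NULL, QE); (NULL, QE)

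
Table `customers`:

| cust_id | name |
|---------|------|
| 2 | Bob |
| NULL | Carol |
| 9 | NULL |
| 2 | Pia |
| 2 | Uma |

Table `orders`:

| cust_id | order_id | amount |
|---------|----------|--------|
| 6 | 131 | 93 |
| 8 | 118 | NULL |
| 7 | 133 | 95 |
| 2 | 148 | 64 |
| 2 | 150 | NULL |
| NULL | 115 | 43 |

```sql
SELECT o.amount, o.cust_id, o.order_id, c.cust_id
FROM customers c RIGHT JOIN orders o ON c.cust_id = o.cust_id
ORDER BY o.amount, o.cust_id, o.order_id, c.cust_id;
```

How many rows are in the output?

RIGHT JOIN keeps every row from `orders`; unmatched rows get NULL for `customers`'s columns.
Matching on c.cust_id = o.cust_id. A NULL in a compared column never satisfies the condition.
- c[0] cust_id=2 → 2 match(es) in o → 2 row(s).
- c[1] cust_id=NULL → no match.
- c[2] cust_id=9 → no match.
- c[3] cust_id=2 → 2 match(es) in o → 2 row(s).
- c[4] cust_id=2 → 2 match(es) in o → 2 row(s).
- plus 4 unmatched o row(s), each kept with NULL c columns.
Total: 6 matched + 4 padded = 10 rows.

10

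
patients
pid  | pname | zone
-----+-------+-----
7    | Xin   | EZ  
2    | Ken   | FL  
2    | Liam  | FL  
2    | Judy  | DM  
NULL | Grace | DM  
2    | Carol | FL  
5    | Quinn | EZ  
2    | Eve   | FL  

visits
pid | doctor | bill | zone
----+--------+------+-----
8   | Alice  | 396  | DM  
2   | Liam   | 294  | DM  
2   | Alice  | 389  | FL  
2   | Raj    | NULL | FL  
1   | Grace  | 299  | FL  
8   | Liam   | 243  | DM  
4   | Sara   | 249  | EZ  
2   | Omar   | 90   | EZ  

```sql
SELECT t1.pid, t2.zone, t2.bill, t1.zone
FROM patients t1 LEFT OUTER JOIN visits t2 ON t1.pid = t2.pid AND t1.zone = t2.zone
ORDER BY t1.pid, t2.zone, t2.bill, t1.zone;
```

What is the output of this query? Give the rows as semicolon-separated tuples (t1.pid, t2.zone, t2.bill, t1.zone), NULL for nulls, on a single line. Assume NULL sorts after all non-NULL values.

(2, DM, 294, DM); (2, FL, 389, FL); (2, FL, 389, FL); (2, FL, 389, FL); (2, FL, 389, FL); (2, FL, NULL, FL); (2, FL, NULL, FL); (2, FL, NULL, FL); (2, FL, NULL, FL); (5, NULL, NULL, EZ); (7, NULL, NULL, EZ); (NULL, NULL, NULL, DM)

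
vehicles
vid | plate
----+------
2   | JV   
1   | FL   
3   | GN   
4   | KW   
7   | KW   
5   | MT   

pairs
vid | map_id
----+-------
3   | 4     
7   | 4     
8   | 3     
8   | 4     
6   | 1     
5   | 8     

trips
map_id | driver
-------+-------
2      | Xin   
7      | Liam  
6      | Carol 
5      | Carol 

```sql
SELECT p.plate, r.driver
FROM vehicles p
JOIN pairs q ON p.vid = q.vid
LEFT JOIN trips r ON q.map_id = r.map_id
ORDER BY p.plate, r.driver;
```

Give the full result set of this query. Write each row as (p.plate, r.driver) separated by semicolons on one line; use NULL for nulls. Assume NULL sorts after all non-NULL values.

(GN, NULL); (KW, NULL); (MT, NULL)

Joins associate left-to-right: vehicles INNER JOIN pairs on vid gives 3 intermediate row(s).
Then LEFT JOIN `trips r` on map_id: each of those 3 rows is kept; rows whose q.map_id has no match in r get NULL for r's columns.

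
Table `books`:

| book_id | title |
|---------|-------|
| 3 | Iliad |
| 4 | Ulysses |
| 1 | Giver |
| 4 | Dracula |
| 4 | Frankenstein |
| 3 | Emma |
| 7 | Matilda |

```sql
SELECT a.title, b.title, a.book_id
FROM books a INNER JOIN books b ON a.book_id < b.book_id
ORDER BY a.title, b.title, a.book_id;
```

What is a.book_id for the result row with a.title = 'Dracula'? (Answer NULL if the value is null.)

INNER JOIN keeps only pairs where the ON condition holds.
Matching on a.book_id < b.book_id.
- a[0] book_id=3 → 4 match(es) in b → 4 row(s).
- a[1] book_id=4 → 1 match(es) in b → 1 row(s).
- a[2] book_id=1 → 6 match(es) in b → 6 row(s).
- a[3] book_id=4 → 1 match(es) in b → 1 row(s).
- a[4] book_id=4 → 1 match(es) in b → 1 row(s).
- a[5] book_id=3 → 4 match(es) in b → 4 row(s).
- a[6] book_id=7 → no match; dropped.

4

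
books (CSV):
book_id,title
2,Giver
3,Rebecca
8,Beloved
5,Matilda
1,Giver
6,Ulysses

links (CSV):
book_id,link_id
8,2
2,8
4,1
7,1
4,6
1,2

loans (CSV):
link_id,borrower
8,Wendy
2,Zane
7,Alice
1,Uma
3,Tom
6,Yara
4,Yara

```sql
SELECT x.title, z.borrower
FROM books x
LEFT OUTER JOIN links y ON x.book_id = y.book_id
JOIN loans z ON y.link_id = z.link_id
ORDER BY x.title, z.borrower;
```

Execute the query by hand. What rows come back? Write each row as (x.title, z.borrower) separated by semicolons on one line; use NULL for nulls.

(Beloved, Zane); (Giver, Wendy); (Giver, Zane)

Evaluate left to right. First `books x LEFT JOIN links y` on book_id: 6 row(s).
Then INNER JOIN `loans z` on link_id: keep only rows whose y.link_id appears in z.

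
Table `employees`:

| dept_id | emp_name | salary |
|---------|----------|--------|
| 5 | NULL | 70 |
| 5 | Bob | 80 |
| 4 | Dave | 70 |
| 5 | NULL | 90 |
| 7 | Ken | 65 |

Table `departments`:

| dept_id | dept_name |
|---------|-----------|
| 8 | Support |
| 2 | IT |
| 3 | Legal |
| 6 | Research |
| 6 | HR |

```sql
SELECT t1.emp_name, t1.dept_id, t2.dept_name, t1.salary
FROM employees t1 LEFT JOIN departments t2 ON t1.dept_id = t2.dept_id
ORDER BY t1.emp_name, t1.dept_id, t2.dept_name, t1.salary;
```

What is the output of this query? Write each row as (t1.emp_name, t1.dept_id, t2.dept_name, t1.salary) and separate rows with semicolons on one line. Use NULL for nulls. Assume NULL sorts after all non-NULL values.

LEFT JOIN keeps every row from `employees`; unmatched rows get NULL for `departments`'s columns.
Matching on t1.dept_id = t2.dept_id.
- t1[0] dept_id=5 → no match; kept with NULLs on the t2 side.
- t1[1] dept_id=5 → no match; kept with NULLs on the t2 side.
- t1[2] dept_id=4 → no match; kept with NULLs on the t2 side.
- t1[3] dept_id=5 → no match; kept with NULLs on the t2 side.
- t1[4] dept_id=7 → no match; kept with NULLs on the t2 side.
After projecting and ordering:
t1.emp_name | t1.dept_id | t2.dept_name | t1.salary
Bob | 5 | NULL | 80
Dave | 4 | NULL | 70
Ken | 7 | NULL | 65
NULL | 5 | NULL | 70
NULL | 5 | NULL | 90

(Bob, 5, NULL, 80); (Dave, 4, NULL, 70); (Ken, 7, NULL, 65); (NULL, 5, NULL, 70); (NULL, 5, NULL, 90)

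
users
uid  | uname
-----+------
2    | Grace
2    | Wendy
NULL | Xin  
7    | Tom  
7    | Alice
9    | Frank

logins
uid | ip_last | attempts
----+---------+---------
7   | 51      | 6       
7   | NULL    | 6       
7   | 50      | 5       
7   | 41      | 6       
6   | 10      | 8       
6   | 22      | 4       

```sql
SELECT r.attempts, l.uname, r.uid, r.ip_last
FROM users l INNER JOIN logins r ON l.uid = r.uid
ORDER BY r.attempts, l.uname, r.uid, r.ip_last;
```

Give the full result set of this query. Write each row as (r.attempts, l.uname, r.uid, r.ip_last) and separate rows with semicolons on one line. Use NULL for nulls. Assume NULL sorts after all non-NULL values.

(5, Alice, 7, 50); (5, Tom, 7, 50); (6, Alice, 7, 41); (6, Alice, 7, 51); (6, Alice, 7, NULL); (6, Tom, 7, 41); (6, Tom, 7, 51); (6, Tom, 7, NULL)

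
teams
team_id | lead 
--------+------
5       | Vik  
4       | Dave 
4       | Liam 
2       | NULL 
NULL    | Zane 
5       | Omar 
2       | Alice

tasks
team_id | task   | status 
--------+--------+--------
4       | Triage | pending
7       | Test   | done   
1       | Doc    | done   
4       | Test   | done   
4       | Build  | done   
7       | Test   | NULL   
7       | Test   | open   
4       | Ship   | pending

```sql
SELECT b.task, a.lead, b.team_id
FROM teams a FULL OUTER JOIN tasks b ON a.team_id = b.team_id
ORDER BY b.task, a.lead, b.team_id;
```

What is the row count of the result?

17

FULL OUTER JOIN keeps every row from both sides; unmatched rows get NULL for the other side's columns.
Matching on a.team_id = b.team_id. A NULL in a compared column never satisfies the condition.
- a (team_id=5) has no partner → padded with NULL.
- a (team_id=4) pairs with 4 row(s) of b.
- a (team_id=4) pairs with 4 row(s) of b.
- a (team_id=2) has no partner → padded with NULL.
- a (team_id=NULL) has no partner → padded with NULL.
- a (team_id=5) has no partner → padded with NULL.
- a (team_id=2) has no partner → padded with NULL.
- 4 b row(s) had no a match → kept, a columns NULL.
Total: 8 matched + 9 padded = 17 rows.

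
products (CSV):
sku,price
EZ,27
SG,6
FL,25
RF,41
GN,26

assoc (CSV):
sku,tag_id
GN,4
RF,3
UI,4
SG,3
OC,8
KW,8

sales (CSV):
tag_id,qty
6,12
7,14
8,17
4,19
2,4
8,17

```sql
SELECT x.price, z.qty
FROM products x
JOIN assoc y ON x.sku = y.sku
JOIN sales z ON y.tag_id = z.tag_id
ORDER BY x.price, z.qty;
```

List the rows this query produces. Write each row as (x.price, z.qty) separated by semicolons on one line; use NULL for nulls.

(26, 19)

Evaluate left to right. First `products x INNER JOIN assoc y` on sku: 3 row(s).
Then INNER JOIN `sales z` on tag_id: keep only rows whose y.tag_id appears in z.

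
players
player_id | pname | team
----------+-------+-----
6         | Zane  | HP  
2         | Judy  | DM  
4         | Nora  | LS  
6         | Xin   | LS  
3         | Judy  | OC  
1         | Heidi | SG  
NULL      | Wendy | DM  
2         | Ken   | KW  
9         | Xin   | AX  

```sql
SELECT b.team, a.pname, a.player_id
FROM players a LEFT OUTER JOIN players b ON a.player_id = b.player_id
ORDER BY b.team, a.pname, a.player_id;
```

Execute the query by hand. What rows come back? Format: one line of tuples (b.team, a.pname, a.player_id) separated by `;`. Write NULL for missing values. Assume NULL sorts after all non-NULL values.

LEFT JOIN keeps every row from `players a`; unmatched rows get NULL for `players b`'s columns.
Matching on a.player_id = b.player_id. A NULL in a compared column never satisfies the condition.
Matched pairs: 12; unmatched a rows kept: 1.

(AX, Xin, 9); (DM, Judy, 2); (DM, Ken, 2); (HP, Xin, 6); (HP, Zane, 6); (KW, Judy, 2); (KW, Ken, 2); (LS, Nora, 4); (LS, Xin, 6); (LS, Zane, 6); (OC, Judy, 3); (SG, Heidi, 1); (NULL, Wendy, NULL)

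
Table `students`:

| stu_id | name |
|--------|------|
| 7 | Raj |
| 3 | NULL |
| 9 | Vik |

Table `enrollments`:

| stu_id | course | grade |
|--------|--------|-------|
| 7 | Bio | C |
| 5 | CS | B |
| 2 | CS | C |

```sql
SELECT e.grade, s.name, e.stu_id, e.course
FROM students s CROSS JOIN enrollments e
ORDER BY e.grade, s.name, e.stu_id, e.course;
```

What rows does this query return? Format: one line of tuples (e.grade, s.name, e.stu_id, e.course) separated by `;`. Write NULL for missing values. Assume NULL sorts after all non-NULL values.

(B, Raj, 5, CS); (B, Vik, 5, CS); (B, NULL, 5, CS); (C, Raj, 2, CS); (C, Raj, 7, Bio); (C, Vik, 2, CS); (C, Vik, 7, Bio); (C, NULL, 2, CS); (C, NULL, 7, Bio)

CROSS JOIN pairs every row of `students` with every row of `enrollments`: 3 × 3 = 9 rows.
After projecting and ordering:
e.grade | s.name | e.stu_id | e.course
B | Raj | 5 | CS
B | Vik | 5 | CS
B | NULL | 5 | CS
C | Raj | 2 | CS
C | Raj | 7 | Bio
C | Vik | 2 | CS
C | Vik | 7 | Bio
C | NULL | 2 | CS
C | NULL | 7 | Bio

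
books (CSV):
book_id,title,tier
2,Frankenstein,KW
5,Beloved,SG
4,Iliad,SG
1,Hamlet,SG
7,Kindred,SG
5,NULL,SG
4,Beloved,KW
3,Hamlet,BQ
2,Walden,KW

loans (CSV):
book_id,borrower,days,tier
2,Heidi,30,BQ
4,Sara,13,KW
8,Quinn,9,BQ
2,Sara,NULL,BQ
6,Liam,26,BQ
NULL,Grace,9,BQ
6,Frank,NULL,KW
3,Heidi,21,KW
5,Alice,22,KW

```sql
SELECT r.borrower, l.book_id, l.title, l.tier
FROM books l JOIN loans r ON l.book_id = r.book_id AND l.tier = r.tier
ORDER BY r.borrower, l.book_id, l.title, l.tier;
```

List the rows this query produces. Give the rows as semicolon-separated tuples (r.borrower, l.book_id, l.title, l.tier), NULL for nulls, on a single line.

INNER JOIN keeps only pairs where the ON condition holds.
Matching on l.book_id = r.book_id AND l.tier = r.tier. A NULL in a compared column never satisfies the condition.
Matched pairs: 1.

(Sara, 4, Beloved, KW)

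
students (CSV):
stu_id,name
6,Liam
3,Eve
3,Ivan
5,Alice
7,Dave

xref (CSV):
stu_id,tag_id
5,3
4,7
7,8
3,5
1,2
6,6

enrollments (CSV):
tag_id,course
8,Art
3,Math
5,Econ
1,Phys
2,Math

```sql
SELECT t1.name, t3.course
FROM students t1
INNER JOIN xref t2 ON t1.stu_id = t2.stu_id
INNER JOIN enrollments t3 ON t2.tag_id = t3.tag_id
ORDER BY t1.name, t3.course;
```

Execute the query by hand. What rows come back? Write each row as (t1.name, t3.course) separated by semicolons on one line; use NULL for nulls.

Step 1 — t1 INNER JOIN t2 on stu_id → 5 row(s).
Then INNER JOIN `enrollments t3` on tag_id: keep only rows whose t2.tag_id appears in t3.

(Alice, Math); (Dave, Art); (Eve, Econ); (Ivan, Econ)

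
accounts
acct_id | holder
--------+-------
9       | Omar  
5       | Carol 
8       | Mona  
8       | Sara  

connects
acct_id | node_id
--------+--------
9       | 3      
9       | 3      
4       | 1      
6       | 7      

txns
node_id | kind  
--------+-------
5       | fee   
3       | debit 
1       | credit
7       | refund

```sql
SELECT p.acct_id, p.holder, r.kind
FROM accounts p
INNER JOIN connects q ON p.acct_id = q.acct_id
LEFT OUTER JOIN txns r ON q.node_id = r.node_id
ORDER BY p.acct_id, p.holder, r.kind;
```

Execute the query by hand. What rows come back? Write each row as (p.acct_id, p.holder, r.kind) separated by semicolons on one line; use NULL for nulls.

Step 1 — p INNER JOIN q on acct_id → 2 row(s).
Then LEFT JOIN `txns r` on node_id: each of those 2 rows is kept; rows whose q.node_id has no match in r get NULL for r's columns.

(9, Omar, debit); (9, Omar, debit)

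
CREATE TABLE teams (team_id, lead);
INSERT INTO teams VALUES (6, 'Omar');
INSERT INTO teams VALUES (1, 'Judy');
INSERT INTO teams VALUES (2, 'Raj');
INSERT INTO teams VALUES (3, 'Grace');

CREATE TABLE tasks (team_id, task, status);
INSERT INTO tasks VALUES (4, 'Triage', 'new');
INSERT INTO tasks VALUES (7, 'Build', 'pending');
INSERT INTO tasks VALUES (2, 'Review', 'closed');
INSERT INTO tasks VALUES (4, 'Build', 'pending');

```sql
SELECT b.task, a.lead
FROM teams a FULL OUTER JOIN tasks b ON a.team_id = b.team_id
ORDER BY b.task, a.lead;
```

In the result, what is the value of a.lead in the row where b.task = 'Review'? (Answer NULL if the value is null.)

FULL OUTER JOIN keeps every row from both sides; unmatched rows get NULL for the other side's columns.
Matching on a.team_id = b.team_id.
- team_id=6: no b row matches, row kept with b columns NULL.
- team_id=1: no b row matches, row kept with b columns NULL.
- team_id=2: 1 matching b row(s), so 1 row(s) emitted.
- team_id=3: no b row matches, row kept with b columns NULL.
- 3 b row(s) had no a match → kept, a columns NULL.

Raj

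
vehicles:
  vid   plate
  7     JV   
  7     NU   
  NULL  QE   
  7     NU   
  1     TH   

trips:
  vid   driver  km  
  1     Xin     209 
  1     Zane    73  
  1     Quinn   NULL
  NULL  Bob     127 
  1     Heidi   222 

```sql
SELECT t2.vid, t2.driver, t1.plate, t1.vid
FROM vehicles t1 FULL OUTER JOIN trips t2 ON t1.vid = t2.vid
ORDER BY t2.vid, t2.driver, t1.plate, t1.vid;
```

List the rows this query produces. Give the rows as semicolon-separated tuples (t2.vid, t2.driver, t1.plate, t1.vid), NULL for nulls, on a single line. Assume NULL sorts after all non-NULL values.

(1, Heidi, TH, 1); (1, Quinn, TH, 1); (1, Xin, TH, 1); (1, Zane, TH, 1); (NULL, Bob, NULL, NULL); (NULL, NULL, JV, 7); (NULL, NULL, NU, 7); (NULL, NULL, NU, 7); (NULL, NULL, QE, NULL)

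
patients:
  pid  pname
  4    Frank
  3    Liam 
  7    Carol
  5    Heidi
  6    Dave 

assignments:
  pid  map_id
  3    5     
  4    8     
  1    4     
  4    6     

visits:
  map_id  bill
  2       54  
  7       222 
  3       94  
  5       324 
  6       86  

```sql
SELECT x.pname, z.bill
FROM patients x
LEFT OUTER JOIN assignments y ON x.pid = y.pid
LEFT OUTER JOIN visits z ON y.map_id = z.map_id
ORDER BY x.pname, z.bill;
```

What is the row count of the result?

6

Joins associate left-to-right: patients LEFT JOIN assignments on pid gives 6 intermediate row(s).
Then LEFT JOIN `visits z` on map_id: each of those 6 rows is kept; rows whose y.map_id has no match in z get NULL for z's columns.
Result: 6 row(s).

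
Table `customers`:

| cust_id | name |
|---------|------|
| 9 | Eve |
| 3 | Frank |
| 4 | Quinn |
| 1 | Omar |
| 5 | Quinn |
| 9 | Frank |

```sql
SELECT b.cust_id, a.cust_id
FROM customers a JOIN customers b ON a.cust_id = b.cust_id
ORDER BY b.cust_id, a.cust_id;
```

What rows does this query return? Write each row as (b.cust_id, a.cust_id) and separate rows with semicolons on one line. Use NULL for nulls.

INNER JOIN keeps only pairs where the ON condition holds.
Matching on a.cust_id = b.cust_id.
- a[0] cust_id=9 → 2 match(es) in b → 2 row(s).
- a[1] cust_id=3 → 1 match(es) in b → 1 row(s).
- a[2] cust_id=4 → 1 match(es) in b → 1 row(s).
- a[3] cust_id=1 → 1 match(es) in b → 1 row(s).
- a[4] cust_id=5 → 1 match(es) in b → 1 row(s).
- a[5] cust_id=9 → 2 match(es) in b → 2 row(s).
After projecting and ordering:
b.cust_id | a.cust_id
1 | 1
3 | 3
4 | 4
5 | 5
9 | 9
9 | 9
9 | 9
9 | 9

(1, 1); (3, 3); (4, 4); (5, 5); (9, 9); (9, 9); (9, 9); (9, 9)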